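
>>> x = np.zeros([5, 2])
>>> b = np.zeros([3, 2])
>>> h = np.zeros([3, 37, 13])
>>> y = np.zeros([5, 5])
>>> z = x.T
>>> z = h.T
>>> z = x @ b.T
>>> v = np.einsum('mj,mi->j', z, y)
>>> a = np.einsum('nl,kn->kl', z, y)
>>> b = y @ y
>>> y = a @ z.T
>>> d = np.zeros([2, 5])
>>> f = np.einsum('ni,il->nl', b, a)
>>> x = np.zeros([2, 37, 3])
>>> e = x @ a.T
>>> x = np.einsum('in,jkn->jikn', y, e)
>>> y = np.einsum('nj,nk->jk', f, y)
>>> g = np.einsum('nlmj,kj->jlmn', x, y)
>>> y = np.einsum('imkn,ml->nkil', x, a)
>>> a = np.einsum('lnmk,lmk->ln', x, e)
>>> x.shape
(2, 5, 37, 5)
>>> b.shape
(5, 5)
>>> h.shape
(3, 37, 13)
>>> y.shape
(5, 37, 2, 3)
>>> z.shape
(5, 3)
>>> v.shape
(3,)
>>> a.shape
(2, 5)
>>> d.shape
(2, 5)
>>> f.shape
(5, 3)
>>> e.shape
(2, 37, 5)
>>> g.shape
(5, 5, 37, 2)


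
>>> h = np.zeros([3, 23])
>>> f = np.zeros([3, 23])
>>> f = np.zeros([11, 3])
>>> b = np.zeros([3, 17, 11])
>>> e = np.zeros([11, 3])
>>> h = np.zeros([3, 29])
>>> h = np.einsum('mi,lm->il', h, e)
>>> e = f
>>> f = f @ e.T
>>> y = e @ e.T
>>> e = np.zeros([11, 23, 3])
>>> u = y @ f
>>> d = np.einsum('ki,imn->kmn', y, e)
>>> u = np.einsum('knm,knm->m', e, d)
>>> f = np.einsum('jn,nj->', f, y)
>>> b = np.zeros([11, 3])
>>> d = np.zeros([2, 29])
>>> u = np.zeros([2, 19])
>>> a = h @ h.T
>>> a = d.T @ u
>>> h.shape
(29, 11)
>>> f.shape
()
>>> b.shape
(11, 3)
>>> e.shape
(11, 23, 3)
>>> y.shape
(11, 11)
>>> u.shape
(2, 19)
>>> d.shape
(2, 29)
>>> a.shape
(29, 19)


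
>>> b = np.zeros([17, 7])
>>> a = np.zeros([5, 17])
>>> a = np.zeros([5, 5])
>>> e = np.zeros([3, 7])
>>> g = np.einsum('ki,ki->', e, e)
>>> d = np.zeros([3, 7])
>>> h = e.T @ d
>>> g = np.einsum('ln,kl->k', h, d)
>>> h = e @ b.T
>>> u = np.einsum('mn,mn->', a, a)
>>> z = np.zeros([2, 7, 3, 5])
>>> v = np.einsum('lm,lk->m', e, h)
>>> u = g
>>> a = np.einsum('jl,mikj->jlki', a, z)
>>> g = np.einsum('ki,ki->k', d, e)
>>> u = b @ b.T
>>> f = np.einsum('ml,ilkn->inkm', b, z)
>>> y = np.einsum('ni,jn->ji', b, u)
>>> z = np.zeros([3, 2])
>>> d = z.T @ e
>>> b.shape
(17, 7)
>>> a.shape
(5, 5, 3, 7)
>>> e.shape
(3, 7)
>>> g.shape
(3,)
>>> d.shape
(2, 7)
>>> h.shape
(3, 17)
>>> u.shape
(17, 17)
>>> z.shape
(3, 2)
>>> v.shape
(7,)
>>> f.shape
(2, 5, 3, 17)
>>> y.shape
(17, 7)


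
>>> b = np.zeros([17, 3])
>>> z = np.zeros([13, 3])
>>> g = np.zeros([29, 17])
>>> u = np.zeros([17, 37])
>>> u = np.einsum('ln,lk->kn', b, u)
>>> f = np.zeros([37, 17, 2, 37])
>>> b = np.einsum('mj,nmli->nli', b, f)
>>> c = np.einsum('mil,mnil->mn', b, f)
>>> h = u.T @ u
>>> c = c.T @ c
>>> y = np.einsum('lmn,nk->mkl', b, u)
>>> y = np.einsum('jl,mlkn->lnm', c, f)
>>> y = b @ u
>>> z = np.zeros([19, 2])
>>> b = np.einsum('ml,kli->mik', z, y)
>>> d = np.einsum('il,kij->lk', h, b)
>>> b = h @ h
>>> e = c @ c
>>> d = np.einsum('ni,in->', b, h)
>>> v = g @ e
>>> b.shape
(3, 3)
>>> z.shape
(19, 2)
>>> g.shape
(29, 17)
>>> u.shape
(37, 3)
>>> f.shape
(37, 17, 2, 37)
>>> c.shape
(17, 17)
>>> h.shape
(3, 3)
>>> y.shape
(37, 2, 3)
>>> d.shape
()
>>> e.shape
(17, 17)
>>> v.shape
(29, 17)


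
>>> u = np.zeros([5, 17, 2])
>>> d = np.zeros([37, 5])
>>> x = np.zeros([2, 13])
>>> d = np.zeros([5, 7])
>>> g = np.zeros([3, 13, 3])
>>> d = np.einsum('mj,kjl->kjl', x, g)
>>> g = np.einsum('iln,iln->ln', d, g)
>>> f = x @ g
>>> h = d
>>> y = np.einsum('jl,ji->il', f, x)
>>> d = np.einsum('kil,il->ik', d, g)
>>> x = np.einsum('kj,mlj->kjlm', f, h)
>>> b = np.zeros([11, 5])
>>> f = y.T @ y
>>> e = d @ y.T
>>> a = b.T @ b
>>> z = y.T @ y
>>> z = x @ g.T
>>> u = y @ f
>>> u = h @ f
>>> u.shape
(3, 13, 3)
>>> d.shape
(13, 3)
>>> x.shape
(2, 3, 13, 3)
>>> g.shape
(13, 3)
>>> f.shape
(3, 3)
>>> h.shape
(3, 13, 3)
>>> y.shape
(13, 3)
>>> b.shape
(11, 5)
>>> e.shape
(13, 13)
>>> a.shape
(5, 5)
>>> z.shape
(2, 3, 13, 13)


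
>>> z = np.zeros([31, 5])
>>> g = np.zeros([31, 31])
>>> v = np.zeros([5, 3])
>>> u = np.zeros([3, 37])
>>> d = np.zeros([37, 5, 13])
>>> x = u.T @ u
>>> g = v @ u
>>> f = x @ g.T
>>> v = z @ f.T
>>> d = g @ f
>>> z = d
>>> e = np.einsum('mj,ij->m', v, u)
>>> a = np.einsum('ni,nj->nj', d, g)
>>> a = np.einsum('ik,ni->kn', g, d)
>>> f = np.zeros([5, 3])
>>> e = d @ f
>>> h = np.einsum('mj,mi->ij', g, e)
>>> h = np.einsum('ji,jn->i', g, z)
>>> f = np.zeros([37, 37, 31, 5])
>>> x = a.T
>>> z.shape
(5, 5)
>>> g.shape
(5, 37)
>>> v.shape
(31, 37)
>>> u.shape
(3, 37)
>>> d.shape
(5, 5)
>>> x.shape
(5, 37)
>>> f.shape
(37, 37, 31, 5)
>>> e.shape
(5, 3)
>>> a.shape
(37, 5)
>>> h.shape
(37,)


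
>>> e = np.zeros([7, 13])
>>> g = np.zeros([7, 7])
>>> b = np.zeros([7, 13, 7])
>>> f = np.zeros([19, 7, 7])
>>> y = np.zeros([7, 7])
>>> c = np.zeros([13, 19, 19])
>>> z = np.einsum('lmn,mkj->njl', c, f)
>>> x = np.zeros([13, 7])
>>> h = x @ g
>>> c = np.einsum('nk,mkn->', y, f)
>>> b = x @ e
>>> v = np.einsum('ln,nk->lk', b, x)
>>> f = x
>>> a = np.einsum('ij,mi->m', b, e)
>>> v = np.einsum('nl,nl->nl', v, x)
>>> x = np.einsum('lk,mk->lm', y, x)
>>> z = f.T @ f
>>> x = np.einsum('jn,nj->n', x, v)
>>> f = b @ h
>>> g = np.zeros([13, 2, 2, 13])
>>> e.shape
(7, 13)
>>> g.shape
(13, 2, 2, 13)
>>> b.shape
(13, 13)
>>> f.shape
(13, 7)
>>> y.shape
(7, 7)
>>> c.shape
()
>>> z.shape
(7, 7)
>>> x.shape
(13,)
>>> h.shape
(13, 7)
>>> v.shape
(13, 7)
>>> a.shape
(7,)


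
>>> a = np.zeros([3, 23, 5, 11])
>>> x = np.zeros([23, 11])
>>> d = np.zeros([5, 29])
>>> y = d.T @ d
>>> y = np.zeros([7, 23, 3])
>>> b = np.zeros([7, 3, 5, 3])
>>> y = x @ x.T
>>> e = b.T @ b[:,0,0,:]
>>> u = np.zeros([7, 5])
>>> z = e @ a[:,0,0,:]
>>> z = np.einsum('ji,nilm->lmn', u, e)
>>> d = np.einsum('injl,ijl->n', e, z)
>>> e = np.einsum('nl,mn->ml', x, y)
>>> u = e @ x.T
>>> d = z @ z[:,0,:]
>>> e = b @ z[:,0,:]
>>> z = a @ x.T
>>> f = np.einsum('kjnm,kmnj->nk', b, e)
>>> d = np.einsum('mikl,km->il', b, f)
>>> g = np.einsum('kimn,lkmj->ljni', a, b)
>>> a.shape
(3, 23, 5, 11)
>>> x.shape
(23, 11)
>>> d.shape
(3, 3)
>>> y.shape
(23, 23)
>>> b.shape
(7, 3, 5, 3)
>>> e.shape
(7, 3, 5, 3)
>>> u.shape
(23, 23)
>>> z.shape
(3, 23, 5, 23)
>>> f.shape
(5, 7)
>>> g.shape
(7, 3, 11, 23)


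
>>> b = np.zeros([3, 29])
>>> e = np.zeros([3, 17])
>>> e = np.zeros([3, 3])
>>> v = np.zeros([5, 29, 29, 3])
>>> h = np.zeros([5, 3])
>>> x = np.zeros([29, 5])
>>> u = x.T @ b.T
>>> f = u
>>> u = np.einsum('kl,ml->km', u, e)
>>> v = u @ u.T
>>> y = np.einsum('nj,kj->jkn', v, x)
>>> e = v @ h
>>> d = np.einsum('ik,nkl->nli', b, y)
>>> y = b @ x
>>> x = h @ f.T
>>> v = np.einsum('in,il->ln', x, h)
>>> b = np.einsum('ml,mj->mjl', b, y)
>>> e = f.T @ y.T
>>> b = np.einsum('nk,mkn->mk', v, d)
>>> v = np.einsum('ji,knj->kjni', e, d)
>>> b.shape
(5, 5)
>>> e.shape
(3, 3)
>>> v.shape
(5, 3, 5, 3)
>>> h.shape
(5, 3)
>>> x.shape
(5, 5)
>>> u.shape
(5, 3)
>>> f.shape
(5, 3)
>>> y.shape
(3, 5)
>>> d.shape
(5, 5, 3)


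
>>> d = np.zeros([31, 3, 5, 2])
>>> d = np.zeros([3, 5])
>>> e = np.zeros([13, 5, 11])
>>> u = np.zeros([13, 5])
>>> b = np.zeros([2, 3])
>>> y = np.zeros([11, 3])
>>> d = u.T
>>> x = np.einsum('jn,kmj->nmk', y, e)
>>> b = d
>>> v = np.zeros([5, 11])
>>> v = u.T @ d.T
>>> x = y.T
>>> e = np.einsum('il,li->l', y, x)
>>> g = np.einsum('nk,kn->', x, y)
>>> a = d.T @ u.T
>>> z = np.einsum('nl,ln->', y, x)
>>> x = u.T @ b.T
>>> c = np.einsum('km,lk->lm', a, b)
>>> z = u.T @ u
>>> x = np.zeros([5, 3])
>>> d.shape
(5, 13)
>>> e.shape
(3,)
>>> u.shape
(13, 5)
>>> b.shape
(5, 13)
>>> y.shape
(11, 3)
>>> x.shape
(5, 3)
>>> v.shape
(5, 5)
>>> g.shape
()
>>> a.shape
(13, 13)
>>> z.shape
(5, 5)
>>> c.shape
(5, 13)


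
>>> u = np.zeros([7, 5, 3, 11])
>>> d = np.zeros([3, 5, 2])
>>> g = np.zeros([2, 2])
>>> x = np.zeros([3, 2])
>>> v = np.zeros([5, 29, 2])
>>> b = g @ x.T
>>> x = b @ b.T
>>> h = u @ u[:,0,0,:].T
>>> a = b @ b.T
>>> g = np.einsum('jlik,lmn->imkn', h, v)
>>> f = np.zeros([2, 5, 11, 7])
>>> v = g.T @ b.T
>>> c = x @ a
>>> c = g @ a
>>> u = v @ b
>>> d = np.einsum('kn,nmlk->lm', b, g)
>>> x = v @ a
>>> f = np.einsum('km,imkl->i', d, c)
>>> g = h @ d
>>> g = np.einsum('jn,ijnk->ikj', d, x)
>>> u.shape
(2, 7, 29, 3)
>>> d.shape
(7, 29)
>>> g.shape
(2, 2, 7)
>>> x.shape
(2, 7, 29, 2)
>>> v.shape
(2, 7, 29, 2)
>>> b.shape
(2, 3)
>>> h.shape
(7, 5, 3, 7)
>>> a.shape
(2, 2)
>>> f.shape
(3,)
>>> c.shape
(3, 29, 7, 2)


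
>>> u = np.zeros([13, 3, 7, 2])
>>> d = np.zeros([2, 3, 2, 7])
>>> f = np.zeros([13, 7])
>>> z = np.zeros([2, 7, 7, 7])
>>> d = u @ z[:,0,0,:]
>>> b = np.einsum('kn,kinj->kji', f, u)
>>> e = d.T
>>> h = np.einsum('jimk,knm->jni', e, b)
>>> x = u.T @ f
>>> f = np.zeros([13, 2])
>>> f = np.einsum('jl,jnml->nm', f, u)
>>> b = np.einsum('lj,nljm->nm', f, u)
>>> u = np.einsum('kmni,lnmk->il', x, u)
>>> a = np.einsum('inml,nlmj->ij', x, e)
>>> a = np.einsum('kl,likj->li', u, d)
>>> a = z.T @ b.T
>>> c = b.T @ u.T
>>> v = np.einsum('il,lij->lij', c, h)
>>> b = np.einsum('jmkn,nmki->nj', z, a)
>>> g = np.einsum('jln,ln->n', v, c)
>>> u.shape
(7, 13)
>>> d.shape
(13, 3, 7, 7)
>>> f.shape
(3, 7)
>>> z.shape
(2, 7, 7, 7)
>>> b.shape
(7, 2)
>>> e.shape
(7, 7, 3, 13)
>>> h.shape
(7, 2, 7)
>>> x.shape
(2, 7, 3, 7)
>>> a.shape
(7, 7, 7, 13)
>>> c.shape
(2, 7)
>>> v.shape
(7, 2, 7)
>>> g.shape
(7,)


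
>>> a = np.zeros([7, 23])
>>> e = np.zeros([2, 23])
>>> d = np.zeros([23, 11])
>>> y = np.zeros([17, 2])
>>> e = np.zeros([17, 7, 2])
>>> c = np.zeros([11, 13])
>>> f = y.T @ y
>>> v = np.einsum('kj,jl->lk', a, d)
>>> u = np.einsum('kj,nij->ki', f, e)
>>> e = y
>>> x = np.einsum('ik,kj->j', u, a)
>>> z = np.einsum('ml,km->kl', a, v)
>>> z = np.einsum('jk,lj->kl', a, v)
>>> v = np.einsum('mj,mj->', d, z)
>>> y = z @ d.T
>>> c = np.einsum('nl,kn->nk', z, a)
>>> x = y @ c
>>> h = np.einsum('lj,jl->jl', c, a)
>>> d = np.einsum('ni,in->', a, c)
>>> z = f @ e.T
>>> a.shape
(7, 23)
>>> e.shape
(17, 2)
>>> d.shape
()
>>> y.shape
(23, 23)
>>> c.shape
(23, 7)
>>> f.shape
(2, 2)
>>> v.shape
()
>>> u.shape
(2, 7)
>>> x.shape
(23, 7)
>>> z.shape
(2, 17)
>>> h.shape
(7, 23)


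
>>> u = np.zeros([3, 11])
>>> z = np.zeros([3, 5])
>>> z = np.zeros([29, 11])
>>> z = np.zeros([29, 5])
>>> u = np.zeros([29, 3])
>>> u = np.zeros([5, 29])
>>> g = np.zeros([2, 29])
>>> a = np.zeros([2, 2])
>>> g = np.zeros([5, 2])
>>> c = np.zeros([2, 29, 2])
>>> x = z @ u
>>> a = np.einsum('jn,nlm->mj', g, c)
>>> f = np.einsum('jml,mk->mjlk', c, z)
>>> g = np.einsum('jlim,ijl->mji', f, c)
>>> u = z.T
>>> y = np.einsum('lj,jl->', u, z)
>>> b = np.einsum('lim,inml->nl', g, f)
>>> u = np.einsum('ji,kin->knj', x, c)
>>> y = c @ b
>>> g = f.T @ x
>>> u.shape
(2, 2, 29)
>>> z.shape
(29, 5)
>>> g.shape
(5, 2, 2, 29)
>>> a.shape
(2, 5)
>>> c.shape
(2, 29, 2)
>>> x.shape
(29, 29)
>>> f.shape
(29, 2, 2, 5)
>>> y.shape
(2, 29, 5)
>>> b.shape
(2, 5)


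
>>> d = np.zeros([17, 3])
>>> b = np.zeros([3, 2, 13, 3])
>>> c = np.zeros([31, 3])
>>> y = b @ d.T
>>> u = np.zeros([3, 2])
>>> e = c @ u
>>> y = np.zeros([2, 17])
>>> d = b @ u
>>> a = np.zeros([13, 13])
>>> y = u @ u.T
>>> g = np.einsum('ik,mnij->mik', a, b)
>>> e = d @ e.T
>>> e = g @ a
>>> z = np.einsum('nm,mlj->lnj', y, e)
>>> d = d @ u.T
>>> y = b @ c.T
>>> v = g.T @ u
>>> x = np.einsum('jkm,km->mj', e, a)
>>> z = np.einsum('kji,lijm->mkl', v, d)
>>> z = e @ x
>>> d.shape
(3, 2, 13, 3)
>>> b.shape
(3, 2, 13, 3)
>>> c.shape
(31, 3)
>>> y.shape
(3, 2, 13, 31)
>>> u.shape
(3, 2)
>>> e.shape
(3, 13, 13)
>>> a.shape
(13, 13)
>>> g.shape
(3, 13, 13)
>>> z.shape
(3, 13, 3)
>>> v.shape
(13, 13, 2)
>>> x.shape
(13, 3)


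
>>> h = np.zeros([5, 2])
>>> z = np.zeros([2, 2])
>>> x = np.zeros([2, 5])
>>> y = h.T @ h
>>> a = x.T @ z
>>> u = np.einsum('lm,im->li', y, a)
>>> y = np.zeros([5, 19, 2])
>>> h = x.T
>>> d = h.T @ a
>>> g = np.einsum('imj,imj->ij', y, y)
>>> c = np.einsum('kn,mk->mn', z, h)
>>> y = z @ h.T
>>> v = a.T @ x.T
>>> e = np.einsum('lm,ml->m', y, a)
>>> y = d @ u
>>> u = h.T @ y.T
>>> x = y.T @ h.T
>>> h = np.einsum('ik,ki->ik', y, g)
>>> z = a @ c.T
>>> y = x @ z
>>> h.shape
(2, 5)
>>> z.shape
(5, 5)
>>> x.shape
(5, 5)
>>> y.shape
(5, 5)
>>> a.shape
(5, 2)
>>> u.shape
(2, 2)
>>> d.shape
(2, 2)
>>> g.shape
(5, 2)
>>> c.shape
(5, 2)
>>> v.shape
(2, 2)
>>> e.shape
(5,)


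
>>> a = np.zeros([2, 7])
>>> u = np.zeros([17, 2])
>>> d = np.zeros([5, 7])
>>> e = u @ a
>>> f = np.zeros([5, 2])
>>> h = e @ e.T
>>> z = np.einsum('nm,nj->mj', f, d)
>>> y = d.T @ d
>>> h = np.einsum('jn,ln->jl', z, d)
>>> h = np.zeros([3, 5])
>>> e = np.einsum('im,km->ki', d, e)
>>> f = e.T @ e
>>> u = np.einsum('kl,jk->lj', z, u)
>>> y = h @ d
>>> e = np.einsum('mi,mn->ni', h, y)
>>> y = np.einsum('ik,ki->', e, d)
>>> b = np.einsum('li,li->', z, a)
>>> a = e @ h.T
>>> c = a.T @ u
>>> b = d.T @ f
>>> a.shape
(7, 3)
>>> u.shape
(7, 17)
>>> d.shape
(5, 7)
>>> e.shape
(7, 5)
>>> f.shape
(5, 5)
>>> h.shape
(3, 5)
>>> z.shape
(2, 7)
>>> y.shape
()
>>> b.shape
(7, 5)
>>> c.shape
(3, 17)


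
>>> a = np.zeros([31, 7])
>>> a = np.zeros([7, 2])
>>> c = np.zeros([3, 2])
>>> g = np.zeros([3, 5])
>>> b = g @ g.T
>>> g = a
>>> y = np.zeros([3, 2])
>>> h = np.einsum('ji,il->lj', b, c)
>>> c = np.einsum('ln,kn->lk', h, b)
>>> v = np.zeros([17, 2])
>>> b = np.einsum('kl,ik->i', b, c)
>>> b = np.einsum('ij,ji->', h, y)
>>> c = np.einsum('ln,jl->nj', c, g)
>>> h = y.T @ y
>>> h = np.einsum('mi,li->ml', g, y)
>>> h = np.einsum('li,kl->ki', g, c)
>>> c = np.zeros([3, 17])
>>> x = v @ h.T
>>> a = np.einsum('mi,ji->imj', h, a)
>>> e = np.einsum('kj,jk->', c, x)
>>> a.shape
(2, 3, 7)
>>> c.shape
(3, 17)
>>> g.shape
(7, 2)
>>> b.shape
()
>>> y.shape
(3, 2)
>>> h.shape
(3, 2)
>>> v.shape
(17, 2)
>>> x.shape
(17, 3)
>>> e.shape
()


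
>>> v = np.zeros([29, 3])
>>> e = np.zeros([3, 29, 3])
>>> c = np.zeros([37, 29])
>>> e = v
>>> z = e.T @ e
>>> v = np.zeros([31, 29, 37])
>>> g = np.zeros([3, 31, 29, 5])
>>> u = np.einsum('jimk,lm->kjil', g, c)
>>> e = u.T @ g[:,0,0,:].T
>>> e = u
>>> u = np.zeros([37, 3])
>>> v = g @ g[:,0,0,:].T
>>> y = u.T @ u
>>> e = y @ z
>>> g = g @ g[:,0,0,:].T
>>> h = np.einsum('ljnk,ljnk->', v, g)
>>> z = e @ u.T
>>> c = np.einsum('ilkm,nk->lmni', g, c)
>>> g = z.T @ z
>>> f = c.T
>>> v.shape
(3, 31, 29, 3)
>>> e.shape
(3, 3)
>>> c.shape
(31, 3, 37, 3)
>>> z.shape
(3, 37)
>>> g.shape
(37, 37)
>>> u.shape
(37, 3)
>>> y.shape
(3, 3)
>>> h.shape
()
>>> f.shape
(3, 37, 3, 31)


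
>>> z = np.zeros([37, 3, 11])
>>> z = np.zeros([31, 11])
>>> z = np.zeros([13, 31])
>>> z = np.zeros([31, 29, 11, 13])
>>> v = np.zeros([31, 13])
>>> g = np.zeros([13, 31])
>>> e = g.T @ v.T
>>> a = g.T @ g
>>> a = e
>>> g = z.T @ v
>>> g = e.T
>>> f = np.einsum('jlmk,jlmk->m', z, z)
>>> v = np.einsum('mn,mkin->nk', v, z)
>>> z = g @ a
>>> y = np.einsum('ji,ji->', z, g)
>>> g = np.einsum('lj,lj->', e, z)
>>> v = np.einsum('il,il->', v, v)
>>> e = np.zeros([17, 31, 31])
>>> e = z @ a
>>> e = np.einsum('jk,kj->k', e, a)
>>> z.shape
(31, 31)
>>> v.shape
()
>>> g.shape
()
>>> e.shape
(31,)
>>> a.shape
(31, 31)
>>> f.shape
(11,)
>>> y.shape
()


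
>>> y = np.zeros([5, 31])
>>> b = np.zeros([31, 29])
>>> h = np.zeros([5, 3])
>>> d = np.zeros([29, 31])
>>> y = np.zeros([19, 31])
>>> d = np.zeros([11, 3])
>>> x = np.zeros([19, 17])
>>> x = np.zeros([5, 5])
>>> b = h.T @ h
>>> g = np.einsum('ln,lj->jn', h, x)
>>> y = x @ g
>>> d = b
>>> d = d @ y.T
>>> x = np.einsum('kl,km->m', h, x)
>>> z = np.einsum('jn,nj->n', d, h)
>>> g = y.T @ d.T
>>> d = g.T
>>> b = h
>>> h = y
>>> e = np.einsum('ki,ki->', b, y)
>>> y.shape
(5, 3)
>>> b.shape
(5, 3)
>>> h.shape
(5, 3)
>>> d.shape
(3, 3)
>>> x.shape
(5,)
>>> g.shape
(3, 3)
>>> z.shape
(5,)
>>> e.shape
()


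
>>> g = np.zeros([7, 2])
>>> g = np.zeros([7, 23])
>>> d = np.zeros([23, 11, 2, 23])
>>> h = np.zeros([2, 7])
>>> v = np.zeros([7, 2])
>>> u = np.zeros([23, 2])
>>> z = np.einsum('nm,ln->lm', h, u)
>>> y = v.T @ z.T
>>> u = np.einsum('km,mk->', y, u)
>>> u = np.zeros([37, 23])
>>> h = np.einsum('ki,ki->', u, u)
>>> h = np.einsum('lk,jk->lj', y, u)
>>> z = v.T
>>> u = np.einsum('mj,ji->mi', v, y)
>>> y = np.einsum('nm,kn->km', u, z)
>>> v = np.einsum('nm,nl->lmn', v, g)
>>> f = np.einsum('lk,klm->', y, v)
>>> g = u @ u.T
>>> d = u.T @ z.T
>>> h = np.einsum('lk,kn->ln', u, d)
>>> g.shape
(7, 7)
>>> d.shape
(23, 2)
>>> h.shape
(7, 2)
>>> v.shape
(23, 2, 7)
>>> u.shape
(7, 23)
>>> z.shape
(2, 7)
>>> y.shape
(2, 23)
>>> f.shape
()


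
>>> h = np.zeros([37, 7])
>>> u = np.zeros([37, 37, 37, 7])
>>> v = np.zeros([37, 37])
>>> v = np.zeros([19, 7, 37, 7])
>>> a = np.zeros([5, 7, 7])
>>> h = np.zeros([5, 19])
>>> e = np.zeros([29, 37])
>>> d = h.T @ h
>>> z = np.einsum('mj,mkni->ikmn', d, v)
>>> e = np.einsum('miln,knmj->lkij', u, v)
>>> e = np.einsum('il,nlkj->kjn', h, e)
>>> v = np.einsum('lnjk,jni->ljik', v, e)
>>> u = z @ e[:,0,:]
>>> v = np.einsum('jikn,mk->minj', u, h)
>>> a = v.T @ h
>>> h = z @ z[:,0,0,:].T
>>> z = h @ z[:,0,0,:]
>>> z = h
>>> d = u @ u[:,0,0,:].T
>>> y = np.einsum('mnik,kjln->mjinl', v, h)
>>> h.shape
(7, 7, 19, 7)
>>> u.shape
(7, 7, 19, 37)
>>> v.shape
(5, 7, 37, 7)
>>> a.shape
(7, 37, 7, 19)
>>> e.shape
(37, 7, 37)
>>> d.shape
(7, 7, 19, 7)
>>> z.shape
(7, 7, 19, 7)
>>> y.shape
(5, 7, 37, 7, 19)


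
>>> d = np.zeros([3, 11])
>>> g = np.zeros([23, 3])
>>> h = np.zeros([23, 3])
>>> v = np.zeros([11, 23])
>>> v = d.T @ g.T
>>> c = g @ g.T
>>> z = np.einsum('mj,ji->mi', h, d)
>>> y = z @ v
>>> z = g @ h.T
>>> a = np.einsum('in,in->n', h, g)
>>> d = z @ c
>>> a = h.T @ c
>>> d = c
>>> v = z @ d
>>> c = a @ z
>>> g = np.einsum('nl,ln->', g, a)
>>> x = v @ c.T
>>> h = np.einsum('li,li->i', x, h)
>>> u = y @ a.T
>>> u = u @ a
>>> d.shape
(23, 23)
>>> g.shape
()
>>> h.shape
(3,)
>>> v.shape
(23, 23)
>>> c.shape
(3, 23)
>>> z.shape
(23, 23)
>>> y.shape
(23, 23)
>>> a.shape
(3, 23)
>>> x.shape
(23, 3)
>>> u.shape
(23, 23)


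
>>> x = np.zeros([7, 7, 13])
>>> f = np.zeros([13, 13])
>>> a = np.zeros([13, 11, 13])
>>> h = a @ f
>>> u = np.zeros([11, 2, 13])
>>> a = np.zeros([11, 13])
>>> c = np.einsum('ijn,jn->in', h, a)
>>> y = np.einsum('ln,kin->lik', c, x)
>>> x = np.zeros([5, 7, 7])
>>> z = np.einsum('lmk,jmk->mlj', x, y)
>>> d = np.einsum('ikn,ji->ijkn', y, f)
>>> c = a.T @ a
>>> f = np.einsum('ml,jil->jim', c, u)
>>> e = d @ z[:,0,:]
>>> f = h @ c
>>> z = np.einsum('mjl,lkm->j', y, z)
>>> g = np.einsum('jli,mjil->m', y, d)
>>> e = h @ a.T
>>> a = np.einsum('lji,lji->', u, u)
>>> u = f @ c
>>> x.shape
(5, 7, 7)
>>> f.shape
(13, 11, 13)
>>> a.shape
()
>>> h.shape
(13, 11, 13)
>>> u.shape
(13, 11, 13)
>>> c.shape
(13, 13)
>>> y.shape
(13, 7, 7)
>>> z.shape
(7,)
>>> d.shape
(13, 13, 7, 7)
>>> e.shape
(13, 11, 11)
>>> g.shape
(13,)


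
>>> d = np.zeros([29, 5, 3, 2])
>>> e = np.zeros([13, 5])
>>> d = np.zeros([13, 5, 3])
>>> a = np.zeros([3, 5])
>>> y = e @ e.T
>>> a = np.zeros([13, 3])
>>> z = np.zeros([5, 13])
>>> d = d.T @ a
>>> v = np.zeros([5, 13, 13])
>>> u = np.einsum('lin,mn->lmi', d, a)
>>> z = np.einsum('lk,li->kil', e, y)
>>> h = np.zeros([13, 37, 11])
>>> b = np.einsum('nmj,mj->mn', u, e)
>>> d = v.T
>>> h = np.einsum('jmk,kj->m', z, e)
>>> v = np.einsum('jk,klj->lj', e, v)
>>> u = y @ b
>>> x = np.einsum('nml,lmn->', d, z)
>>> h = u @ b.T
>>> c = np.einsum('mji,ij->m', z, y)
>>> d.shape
(13, 13, 5)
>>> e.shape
(13, 5)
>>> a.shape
(13, 3)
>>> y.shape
(13, 13)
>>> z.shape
(5, 13, 13)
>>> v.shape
(13, 13)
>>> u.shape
(13, 3)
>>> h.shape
(13, 13)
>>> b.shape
(13, 3)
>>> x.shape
()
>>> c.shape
(5,)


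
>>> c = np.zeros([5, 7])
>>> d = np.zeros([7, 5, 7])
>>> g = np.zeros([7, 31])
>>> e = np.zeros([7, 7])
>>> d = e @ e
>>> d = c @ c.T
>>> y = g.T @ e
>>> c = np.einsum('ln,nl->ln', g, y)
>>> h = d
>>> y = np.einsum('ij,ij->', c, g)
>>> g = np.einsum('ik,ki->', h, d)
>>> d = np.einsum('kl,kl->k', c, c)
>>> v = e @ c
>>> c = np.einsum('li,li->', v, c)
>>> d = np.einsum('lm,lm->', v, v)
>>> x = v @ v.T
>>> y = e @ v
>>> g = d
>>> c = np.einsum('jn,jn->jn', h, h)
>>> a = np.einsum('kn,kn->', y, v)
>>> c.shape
(5, 5)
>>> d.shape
()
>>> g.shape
()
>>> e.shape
(7, 7)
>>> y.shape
(7, 31)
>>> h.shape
(5, 5)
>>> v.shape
(7, 31)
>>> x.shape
(7, 7)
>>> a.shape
()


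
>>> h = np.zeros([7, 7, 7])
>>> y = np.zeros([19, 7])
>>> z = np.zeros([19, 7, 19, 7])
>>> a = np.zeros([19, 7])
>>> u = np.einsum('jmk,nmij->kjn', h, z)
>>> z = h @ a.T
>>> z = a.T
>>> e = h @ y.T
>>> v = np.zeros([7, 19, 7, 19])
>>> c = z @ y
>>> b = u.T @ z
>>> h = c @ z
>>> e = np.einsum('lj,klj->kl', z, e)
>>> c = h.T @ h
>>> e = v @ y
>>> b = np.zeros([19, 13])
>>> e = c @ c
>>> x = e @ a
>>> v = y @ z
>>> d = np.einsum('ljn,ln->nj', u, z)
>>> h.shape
(7, 19)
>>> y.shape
(19, 7)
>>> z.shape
(7, 19)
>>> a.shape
(19, 7)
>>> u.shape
(7, 7, 19)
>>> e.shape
(19, 19)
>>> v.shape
(19, 19)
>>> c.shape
(19, 19)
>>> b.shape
(19, 13)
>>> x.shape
(19, 7)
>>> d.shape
(19, 7)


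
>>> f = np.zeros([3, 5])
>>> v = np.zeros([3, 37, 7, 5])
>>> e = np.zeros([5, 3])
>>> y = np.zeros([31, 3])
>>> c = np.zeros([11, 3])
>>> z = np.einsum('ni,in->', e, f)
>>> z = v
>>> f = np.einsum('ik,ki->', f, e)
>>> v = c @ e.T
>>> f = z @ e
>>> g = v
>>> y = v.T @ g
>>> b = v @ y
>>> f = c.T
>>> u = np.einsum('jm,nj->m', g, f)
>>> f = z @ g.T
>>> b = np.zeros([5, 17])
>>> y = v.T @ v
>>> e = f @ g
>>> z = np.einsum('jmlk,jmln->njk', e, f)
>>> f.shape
(3, 37, 7, 11)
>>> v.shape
(11, 5)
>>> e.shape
(3, 37, 7, 5)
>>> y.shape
(5, 5)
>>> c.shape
(11, 3)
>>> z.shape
(11, 3, 5)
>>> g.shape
(11, 5)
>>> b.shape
(5, 17)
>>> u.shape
(5,)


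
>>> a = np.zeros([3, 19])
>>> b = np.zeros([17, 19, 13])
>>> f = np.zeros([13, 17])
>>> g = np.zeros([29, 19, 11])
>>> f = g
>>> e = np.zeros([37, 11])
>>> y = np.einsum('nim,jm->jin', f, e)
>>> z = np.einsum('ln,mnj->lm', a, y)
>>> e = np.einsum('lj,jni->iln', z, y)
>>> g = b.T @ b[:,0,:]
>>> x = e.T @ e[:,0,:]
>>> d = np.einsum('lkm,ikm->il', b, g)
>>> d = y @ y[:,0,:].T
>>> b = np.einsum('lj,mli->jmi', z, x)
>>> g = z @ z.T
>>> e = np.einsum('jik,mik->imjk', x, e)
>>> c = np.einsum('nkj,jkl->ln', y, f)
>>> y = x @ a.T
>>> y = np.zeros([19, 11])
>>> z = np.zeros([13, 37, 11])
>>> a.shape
(3, 19)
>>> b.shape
(37, 19, 19)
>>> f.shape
(29, 19, 11)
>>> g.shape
(3, 3)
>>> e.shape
(3, 29, 19, 19)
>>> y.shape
(19, 11)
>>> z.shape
(13, 37, 11)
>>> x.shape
(19, 3, 19)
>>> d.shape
(37, 19, 37)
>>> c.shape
(11, 37)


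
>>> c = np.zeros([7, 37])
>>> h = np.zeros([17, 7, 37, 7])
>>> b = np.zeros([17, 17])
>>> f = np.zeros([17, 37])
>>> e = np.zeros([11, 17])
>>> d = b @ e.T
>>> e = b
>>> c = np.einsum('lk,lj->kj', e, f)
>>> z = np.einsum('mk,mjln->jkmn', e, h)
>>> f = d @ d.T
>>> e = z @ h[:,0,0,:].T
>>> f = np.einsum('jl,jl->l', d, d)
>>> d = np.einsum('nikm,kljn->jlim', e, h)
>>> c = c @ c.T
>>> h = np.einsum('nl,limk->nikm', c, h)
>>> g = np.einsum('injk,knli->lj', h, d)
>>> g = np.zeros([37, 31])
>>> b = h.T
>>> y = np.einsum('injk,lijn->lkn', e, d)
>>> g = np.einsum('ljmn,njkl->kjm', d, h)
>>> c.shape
(17, 17)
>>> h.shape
(17, 7, 7, 37)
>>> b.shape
(37, 7, 7, 17)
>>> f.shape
(11,)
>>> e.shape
(7, 17, 17, 17)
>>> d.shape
(37, 7, 17, 17)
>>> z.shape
(7, 17, 17, 7)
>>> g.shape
(7, 7, 17)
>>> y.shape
(37, 17, 17)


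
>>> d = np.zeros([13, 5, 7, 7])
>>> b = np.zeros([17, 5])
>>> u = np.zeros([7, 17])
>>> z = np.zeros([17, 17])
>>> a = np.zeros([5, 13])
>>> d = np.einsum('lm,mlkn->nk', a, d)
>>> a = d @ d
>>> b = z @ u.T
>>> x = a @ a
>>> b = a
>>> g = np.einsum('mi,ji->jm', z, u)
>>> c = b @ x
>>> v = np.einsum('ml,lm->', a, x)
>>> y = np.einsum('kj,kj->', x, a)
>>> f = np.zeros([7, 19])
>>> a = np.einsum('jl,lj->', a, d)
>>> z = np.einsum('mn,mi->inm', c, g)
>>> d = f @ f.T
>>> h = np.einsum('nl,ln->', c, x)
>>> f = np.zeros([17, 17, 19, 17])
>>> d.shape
(7, 7)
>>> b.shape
(7, 7)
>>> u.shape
(7, 17)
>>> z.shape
(17, 7, 7)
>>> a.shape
()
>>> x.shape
(7, 7)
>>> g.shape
(7, 17)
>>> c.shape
(7, 7)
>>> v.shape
()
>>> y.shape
()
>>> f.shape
(17, 17, 19, 17)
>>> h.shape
()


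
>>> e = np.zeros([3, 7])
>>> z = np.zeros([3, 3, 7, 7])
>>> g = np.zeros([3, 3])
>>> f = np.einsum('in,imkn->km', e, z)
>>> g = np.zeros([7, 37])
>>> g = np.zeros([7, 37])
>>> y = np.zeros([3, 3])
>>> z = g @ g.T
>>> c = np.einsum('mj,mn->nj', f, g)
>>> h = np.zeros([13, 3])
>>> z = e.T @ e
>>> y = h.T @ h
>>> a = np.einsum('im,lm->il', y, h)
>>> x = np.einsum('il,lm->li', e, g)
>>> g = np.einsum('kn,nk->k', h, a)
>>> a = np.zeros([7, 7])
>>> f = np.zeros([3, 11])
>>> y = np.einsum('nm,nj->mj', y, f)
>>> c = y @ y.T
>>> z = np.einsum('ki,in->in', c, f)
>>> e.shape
(3, 7)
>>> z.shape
(3, 11)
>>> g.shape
(13,)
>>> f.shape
(3, 11)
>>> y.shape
(3, 11)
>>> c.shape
(3, 3)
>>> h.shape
(13, 3)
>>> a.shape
(7, 7)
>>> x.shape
(7, 3)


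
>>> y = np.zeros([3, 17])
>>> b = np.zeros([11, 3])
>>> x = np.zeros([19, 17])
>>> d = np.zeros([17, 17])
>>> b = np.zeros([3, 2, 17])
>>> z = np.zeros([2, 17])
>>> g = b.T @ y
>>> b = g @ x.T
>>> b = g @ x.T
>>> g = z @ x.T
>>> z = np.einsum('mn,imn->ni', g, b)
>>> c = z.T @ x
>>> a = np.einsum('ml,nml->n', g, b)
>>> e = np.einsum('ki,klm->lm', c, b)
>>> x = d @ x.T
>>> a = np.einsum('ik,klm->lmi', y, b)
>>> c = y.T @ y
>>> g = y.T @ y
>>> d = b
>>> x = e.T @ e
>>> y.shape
(3, 17)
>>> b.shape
(17, 2, 19)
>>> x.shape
(19, 19)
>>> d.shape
(17, 2, 19)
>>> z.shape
(19, 17)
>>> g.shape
(17, 17)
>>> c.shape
(17, 17)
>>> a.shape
(2, 19, 3)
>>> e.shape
(2, 19)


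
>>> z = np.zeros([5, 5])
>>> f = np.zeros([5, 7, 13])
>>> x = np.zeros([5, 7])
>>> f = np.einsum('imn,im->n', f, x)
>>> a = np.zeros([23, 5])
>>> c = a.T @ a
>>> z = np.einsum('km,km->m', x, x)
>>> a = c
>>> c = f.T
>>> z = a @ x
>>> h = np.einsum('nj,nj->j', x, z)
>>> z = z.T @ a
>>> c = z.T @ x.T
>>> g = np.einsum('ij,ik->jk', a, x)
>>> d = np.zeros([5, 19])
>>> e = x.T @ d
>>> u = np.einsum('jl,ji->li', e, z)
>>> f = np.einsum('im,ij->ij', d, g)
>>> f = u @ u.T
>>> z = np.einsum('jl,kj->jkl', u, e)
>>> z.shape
(19, 7, 5)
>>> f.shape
(19, 19)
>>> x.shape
(5, 7)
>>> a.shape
(5, 5)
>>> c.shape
(5, 5)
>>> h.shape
(7,)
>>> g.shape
(5, 7)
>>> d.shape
(5, 19)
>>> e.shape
(7, 19)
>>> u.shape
(19, 5)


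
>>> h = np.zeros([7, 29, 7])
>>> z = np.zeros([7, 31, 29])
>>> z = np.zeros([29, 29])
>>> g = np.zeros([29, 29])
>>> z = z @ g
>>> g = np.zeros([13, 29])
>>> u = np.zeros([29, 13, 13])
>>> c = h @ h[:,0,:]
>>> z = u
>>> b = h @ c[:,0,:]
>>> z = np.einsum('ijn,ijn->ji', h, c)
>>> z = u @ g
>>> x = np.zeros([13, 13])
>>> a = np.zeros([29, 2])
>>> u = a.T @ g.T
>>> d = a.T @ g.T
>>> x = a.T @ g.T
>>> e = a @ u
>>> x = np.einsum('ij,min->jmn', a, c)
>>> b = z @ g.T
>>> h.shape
(7, 29, 7)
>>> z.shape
(29, 13, 29)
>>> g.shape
(13, 29)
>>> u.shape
(2, 13)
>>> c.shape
(7, 29, 7)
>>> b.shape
(29, 13, 13)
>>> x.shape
(2, 7, 7)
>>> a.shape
(29, 2)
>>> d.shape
(2, 13)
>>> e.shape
(29, 13)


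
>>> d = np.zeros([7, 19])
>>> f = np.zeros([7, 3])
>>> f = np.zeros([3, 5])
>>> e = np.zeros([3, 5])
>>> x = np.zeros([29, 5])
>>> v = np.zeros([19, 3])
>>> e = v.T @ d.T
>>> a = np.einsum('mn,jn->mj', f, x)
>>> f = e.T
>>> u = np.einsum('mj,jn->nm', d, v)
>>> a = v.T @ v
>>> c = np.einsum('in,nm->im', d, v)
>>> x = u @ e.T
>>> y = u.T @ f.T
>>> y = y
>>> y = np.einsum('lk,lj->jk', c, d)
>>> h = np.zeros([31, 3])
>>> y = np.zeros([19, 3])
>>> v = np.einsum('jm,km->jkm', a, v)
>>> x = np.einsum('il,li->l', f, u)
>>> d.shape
(7, 19)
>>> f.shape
(7, 3)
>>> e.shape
(3, 7)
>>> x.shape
(3,)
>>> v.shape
(3, 19, 3)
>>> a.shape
(3, 3)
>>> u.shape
(3, 7)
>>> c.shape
(7, 3)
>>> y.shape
(19, 3)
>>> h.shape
(31, 3)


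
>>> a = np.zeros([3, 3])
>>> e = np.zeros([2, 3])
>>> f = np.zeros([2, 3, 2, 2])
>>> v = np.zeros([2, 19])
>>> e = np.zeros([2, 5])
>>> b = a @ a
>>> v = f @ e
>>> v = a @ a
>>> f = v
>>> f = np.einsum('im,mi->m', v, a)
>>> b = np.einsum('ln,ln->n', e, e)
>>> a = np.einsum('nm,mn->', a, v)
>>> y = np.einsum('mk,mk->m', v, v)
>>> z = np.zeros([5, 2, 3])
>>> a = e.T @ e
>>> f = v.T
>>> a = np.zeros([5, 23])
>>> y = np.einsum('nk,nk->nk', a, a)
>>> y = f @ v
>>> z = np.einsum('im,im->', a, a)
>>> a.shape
(5, 23)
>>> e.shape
(2, 5)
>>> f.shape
(3, 3)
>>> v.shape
(3, 3)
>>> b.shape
(5,)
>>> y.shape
(3, 3)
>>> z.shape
()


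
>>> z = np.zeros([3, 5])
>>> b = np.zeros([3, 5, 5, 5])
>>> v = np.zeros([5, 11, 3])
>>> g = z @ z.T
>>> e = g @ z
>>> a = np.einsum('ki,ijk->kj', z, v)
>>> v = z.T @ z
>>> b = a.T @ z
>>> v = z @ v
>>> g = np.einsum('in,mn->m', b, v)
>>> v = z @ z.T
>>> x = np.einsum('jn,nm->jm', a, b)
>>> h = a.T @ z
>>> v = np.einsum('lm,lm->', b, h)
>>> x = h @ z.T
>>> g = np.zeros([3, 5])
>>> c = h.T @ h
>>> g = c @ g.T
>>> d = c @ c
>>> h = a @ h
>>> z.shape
(3, 5)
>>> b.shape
(11, 5)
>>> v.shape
()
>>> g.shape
(5, 3)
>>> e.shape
(3, 5)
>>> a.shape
(3, 11)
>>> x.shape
(11, 3)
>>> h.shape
(3, 5)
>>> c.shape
(5, 5)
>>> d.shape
(5, 5)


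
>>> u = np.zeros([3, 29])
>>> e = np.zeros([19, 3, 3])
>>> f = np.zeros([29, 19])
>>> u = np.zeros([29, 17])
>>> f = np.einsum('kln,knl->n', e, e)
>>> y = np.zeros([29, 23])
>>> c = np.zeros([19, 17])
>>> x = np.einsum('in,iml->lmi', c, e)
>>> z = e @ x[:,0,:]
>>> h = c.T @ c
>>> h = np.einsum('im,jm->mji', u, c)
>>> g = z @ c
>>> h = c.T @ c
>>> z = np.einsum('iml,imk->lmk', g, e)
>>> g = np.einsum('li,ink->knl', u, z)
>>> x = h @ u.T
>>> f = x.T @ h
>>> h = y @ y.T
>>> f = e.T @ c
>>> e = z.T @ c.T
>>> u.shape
(29, 17)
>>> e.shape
(3, 3, 19)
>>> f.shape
(3, 3, 17)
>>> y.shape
(29, 23)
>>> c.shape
(19, 17)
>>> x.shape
(17, 29)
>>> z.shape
(17, 3, 3)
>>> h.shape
(29, 29)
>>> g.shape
(3, 3, 29)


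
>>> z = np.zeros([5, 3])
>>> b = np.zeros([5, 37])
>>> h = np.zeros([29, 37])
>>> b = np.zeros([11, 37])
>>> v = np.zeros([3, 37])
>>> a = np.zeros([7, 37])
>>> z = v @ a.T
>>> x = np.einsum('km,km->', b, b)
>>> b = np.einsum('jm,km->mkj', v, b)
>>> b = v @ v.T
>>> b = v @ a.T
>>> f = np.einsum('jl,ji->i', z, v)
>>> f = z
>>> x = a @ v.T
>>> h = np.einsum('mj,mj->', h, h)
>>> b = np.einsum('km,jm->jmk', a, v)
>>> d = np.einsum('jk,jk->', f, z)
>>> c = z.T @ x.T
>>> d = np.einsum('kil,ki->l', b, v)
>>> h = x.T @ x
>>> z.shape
(3, 7)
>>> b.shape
(3, 37, 7)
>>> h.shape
(3, 3)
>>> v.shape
(3, 37)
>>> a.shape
(7, 37)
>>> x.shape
(7, 3)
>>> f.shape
(3, 7)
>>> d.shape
(7,)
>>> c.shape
(7, 7)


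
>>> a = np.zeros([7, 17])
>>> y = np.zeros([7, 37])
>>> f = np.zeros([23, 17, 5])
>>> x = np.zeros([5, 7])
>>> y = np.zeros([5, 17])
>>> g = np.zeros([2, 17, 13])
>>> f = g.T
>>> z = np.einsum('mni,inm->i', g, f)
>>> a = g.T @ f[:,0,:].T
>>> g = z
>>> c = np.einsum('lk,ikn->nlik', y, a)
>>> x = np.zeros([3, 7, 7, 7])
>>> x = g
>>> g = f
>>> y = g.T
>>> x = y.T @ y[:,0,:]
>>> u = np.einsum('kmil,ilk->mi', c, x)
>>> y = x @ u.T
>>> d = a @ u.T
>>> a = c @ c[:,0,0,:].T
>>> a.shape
(13, 5, 13, 13)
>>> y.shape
(13, 17, 5)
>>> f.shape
(13, 17, 2)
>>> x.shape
(13, 17, 13)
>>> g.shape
(13, 17, 2)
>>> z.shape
(13,)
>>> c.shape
(13, 5, 13, 17)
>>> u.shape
(5, 13)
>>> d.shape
(13, 17, 5)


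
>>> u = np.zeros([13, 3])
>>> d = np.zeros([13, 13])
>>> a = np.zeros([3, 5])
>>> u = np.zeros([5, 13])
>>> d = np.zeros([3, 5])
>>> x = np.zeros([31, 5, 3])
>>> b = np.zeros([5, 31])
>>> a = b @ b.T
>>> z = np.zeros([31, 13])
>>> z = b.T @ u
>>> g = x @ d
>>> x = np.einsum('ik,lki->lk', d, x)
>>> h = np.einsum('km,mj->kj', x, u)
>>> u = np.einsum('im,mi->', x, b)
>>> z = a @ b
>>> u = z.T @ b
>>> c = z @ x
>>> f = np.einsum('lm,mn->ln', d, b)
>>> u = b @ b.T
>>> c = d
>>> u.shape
(5, 5)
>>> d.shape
(3, 5)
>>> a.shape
(5, 5)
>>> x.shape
(31, 5)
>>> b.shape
(5, 31)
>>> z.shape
(5, 31)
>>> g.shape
(31, 5, 5)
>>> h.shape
(31, 13)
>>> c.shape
(3, 5)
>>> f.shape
(3, 31)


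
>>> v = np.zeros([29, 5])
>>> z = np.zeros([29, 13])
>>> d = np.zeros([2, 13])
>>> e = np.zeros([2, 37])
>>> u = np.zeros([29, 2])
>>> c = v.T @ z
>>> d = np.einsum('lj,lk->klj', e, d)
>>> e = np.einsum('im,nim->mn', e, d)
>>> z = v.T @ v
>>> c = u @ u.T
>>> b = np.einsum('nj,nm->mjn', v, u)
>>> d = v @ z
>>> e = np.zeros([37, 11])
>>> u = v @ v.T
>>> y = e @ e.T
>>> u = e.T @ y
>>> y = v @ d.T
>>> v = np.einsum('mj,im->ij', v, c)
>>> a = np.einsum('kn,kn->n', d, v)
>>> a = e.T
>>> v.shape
(29, 5)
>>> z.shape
(5, 5)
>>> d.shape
(29, 5)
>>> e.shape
(37, 11)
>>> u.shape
(11, 37)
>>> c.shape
(29, 29)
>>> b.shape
(2, 5, 29)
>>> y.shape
(29, 29)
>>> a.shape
(11, 37)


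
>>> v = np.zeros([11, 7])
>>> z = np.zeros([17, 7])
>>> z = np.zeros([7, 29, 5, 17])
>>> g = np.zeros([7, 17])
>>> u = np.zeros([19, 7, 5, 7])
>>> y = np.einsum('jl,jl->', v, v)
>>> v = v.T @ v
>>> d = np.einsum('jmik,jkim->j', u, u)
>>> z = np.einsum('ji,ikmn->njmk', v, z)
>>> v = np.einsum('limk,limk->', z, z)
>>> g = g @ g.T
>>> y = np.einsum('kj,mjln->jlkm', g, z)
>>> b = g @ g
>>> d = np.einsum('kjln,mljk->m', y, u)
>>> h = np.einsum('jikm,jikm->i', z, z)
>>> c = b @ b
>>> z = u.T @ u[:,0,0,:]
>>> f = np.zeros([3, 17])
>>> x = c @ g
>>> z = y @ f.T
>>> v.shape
()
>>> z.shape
(7, 5, 7, 3)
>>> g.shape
(7, 7)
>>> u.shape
(19, 7, 5, 7)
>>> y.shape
(7, 5, 7, 17)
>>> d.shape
(19,)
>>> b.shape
(7, 7)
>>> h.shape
(7,)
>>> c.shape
(7, 7)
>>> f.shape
(3, 17)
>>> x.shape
(7, 7)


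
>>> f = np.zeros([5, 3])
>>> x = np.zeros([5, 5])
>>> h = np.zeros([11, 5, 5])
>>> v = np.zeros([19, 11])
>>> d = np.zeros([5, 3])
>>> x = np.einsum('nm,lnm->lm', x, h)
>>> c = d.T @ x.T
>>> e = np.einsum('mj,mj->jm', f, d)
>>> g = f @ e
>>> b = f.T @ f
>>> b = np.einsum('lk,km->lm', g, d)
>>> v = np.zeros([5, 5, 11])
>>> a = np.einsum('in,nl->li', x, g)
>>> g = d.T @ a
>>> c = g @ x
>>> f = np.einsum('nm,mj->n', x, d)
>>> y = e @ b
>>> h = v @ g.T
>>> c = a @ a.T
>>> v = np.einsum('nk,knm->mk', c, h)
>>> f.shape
(11,)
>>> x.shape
(11, 5)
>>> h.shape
(5, 5, 3)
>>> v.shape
(3, 5)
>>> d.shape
(5, 3)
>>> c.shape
(5, 5)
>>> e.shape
(3, 5)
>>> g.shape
(3, 11)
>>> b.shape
(5, 3)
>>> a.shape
(5, 11)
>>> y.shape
(3, 3)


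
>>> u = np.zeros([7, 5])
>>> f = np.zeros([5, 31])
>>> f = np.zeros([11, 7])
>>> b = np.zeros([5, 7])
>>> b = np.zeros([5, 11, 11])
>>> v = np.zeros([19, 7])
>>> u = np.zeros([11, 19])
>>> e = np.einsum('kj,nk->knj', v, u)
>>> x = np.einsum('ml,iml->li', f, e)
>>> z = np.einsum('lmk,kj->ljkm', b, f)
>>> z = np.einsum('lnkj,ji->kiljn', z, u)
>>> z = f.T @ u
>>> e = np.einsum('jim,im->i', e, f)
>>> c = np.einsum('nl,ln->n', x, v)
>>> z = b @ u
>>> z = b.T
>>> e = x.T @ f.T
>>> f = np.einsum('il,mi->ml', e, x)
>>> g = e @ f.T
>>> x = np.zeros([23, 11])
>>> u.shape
(11, 19)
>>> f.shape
(7, 11)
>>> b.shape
(5, 11, 11)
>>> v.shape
(19, 7)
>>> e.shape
(19, 11)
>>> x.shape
(23, 11)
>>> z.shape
(11, 11, 5)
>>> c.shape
(7,)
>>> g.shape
(19, 7)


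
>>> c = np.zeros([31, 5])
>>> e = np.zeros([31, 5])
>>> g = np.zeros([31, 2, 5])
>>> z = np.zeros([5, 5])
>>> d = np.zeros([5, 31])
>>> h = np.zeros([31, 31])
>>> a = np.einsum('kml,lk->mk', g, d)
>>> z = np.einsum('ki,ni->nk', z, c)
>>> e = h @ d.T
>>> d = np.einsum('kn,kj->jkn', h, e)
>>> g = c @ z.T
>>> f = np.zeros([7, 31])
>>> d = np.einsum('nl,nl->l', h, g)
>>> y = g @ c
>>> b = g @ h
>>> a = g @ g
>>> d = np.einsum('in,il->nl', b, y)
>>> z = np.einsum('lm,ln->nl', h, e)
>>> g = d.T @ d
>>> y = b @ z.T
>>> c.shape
(31, 5)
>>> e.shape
(31, 5)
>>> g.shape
(5, 5)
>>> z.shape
(5, 31)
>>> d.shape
(31, 5)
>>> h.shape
(31, 31)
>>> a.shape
(31, 31)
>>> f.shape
(7, 31)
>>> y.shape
(31, 5)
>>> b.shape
(31, 31)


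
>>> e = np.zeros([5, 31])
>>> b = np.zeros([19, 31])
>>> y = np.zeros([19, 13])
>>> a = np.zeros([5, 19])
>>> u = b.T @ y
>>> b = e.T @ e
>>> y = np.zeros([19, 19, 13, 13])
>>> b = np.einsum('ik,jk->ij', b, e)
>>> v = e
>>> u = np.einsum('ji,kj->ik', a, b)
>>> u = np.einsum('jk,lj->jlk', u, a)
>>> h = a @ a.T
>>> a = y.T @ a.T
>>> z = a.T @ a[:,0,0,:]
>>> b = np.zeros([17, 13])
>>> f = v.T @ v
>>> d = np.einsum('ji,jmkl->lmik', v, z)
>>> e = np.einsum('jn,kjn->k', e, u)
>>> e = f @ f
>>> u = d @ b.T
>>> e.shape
(31, 31)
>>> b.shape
(17, 13)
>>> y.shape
(19, 19, 13, 13)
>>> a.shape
(13, 13, 19, 5)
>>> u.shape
(5, 19, 31, 17)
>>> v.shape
(5, 31)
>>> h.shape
(5, 5)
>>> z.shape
(5, 19, 13, 5)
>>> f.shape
(31, 31)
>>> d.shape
(5, 19, 31, 13)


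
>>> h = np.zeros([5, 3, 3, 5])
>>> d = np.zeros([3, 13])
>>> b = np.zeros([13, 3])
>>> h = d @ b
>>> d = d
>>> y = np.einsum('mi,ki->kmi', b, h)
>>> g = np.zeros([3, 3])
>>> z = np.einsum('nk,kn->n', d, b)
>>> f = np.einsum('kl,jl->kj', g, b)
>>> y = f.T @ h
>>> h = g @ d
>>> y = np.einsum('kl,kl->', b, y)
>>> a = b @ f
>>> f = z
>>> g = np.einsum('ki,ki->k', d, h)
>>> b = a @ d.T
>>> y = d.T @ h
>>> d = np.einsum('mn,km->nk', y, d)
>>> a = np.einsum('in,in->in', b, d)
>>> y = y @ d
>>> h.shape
(3, 13)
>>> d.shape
(13, 3)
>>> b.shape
(13, 3)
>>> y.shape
(13, 3)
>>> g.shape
(3,)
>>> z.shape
(3,)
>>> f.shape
(3,)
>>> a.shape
(13, 3)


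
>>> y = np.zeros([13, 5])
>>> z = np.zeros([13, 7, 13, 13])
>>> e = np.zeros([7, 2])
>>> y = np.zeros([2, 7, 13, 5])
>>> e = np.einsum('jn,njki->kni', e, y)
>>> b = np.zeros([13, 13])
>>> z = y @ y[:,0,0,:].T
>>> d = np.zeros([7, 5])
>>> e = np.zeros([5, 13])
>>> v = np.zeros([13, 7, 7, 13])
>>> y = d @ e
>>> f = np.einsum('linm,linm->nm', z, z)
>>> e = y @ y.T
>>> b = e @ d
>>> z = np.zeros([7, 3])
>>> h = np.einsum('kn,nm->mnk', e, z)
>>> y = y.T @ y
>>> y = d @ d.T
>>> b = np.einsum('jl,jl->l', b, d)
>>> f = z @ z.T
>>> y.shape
(7, 7)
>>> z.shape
(7, 3)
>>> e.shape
(7, 7)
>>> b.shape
(5,)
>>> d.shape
(7, 5)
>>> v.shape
(13, 7, 7, 13)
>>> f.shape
(7, 7)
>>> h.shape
(3, 7, 7)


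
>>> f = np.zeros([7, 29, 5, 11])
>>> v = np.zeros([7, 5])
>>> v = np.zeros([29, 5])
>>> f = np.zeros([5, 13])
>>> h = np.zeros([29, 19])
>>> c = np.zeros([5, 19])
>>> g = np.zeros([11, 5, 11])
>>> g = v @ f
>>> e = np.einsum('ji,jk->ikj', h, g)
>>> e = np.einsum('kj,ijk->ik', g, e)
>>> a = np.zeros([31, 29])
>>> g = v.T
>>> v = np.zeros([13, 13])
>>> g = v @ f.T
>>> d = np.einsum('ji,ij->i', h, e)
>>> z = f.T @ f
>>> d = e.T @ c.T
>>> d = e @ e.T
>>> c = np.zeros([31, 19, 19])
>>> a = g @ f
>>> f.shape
(5, 13)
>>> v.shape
(13, 13)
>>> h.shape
(29, 19)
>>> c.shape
(31, 19, 19)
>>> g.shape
(13, 5)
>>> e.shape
(19, 29)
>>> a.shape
(13, 13)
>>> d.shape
(19, 19)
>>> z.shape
(13, 13)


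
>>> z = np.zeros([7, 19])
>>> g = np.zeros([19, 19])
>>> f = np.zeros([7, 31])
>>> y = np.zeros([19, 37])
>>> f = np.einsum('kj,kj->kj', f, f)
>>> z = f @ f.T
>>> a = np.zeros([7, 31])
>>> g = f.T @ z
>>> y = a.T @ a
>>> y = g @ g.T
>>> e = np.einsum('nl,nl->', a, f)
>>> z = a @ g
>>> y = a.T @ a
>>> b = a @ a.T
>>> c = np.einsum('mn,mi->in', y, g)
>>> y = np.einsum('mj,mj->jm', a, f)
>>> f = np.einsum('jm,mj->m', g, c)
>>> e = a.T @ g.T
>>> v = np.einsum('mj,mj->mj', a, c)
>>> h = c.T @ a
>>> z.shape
(7, 7)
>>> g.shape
(31, 7)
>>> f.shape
(7,)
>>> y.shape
(31, 7)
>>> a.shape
(7, 31)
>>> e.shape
(31, 31)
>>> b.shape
(7, 7)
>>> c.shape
(7, 31)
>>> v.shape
(7, 31)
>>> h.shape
(31, 31)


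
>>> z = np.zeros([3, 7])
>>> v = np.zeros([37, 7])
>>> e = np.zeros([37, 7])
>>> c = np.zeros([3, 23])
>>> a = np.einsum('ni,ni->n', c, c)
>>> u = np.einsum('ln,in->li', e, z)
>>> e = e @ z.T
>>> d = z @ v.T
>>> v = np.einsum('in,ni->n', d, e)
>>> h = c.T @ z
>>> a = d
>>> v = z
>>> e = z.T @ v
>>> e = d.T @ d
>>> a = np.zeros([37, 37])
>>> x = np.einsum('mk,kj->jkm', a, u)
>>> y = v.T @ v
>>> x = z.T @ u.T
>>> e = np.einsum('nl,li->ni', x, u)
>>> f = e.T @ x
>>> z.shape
(3, 7)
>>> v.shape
(3, 7)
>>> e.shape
(7, 3)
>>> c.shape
(3, 23)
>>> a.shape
(37, 37)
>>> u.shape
(37, 3)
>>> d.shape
(3, 37)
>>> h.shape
(23, 7)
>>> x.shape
(7, 37)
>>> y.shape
(7, 7)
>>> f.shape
(3, 37)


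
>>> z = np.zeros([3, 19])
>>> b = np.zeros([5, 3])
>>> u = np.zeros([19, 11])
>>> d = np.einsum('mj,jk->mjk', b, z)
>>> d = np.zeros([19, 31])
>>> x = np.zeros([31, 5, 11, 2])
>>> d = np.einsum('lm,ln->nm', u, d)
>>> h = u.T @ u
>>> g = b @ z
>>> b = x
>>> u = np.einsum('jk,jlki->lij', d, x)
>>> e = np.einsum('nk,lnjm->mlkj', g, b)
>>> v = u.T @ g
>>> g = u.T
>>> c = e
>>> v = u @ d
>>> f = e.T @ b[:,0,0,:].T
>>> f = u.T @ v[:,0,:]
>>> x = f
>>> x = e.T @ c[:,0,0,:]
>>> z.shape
(3, 19)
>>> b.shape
(31, 5, 11, 2)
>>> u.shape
(5, 2, 31)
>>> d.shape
(31, 11)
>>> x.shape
(11, 19, 31, 11)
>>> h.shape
(11, 11)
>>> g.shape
(31, 2, 5)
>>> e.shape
(2, 31, 19, 11)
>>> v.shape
(5, 2, 11)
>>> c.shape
(2, 31, 19, 11)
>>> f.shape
(31, 2, 11)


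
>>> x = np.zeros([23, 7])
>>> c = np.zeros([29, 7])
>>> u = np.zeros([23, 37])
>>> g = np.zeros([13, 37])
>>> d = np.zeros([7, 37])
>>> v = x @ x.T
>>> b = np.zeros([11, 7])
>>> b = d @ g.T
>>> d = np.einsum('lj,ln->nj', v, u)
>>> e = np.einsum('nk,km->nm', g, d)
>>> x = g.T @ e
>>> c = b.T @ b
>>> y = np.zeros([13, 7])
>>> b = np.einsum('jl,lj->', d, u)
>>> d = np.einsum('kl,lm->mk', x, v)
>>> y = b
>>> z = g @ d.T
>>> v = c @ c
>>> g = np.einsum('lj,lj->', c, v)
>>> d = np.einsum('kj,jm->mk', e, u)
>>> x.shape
(37, 23)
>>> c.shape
(13, 13)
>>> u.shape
(23, 37)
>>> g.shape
()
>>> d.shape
(37, 13)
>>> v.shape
(13, 13)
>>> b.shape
()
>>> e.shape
(13, 23)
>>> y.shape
()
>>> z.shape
(13, 23)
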